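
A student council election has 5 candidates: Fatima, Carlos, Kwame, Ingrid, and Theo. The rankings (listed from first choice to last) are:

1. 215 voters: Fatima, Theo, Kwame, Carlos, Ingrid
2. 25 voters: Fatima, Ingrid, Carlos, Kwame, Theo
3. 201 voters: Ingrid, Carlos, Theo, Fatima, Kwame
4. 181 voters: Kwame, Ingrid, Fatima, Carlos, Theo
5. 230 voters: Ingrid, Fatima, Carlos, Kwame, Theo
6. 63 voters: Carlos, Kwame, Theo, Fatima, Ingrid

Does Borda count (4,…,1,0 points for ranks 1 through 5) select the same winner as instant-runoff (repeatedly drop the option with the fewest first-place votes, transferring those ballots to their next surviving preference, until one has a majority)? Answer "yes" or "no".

Borda — scores: Fatima 2276, Carlos 1761, Kwame 1598, Ingrid 2342, Theo 1173. Winner: Ingrid.
Instant-runoff — R1 Fatima 240, Carlos 63, Kwame 181, Ingrid 431, Theo 0 (Theo out); R2 Fatima 240, Carlos 63, Kwame 181, Ingrid 431 (Carlos out); R3 Fatima 240, Kwame 244, Ingrid 431 (Fatima out); R4 Kwame 459, Ingrid 456 (Kwame winner). Winner: Kwame.
The two methods disagree.

no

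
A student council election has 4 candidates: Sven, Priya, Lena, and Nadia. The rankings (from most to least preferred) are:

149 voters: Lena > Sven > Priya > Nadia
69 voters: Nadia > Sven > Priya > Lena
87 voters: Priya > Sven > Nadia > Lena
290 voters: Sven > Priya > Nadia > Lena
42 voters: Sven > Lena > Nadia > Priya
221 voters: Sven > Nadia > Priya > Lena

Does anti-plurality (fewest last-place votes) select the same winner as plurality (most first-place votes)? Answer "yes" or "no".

yes

Anti-plurality — last-place votes: Sven 0, Priya 42, Lena 667, Nadia 149. Winner: Sven.
Plurality — first-place votes: Sven 553, Priya 87, Lena 149, Nadia 69. Winner: Sven.
The two methods agree.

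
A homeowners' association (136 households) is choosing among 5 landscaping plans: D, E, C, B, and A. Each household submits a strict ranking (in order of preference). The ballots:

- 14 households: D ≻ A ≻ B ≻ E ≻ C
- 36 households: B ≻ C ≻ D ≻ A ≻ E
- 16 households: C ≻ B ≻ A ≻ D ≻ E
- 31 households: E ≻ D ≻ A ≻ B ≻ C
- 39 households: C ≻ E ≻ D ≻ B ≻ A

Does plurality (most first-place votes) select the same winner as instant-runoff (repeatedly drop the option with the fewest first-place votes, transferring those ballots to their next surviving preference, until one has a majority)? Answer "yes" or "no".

no

Plurality — first-place votes: D 14, E 31, C 55, B 36, A 0. Winner: C.
Instant-runoff — R1 D 14, E 31, C 55, B 36, A 0 (A out); R2 D 14, E 31, C 55, B 36 (D out); R3 E 31, C 55, B 50 (E out); R4 C 55, B 81 (B winner). Winner: B.
The two methods disagree.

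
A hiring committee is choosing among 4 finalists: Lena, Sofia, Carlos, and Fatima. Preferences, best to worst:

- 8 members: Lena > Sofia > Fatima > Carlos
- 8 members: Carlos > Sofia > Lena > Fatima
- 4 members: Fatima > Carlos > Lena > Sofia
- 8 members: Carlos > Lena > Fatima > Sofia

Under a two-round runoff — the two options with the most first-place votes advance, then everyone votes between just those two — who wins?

Round 1 first-place votes: Lena 8, Sofia 0, Carlos 16, Fatima 4.
Carlos and Lena advance.
Runoff: Carlos is preferred to Lena by 20 voters; Lena by 8.
Carlos wins the runoff.

Carlos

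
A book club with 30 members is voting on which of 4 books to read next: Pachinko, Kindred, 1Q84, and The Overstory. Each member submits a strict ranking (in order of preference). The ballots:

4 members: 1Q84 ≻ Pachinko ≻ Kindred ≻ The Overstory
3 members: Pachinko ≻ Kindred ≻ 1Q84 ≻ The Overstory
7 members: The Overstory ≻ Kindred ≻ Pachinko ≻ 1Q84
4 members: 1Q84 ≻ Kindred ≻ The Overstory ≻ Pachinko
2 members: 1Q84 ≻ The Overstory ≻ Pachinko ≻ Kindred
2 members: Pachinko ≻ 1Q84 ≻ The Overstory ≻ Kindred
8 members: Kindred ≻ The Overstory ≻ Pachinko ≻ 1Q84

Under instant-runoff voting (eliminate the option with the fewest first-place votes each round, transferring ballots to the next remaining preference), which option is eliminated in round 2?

Round 1: Pachinko 5, Kindred 8, 1Q84 10, The Overstory 7. Eliminate Pachinko.
Round 2: Kindred 11, 1Q84 12, The Overstory 7. Eliminate The Overstory.

The Overstory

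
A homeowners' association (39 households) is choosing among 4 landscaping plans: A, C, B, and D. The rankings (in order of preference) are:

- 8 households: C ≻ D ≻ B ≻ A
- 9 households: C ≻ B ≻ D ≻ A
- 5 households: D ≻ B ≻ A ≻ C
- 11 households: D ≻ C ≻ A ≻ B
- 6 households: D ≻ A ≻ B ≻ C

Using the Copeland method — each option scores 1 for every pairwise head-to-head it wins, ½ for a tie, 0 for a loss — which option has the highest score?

A: loses to C, B, and D → score 0.
C: beats A and B; loses to D → score 2.
B: beats A; loses to C and D → score 1.
D: beats A, C, and B → score 3.
D has the best pairwise record.

D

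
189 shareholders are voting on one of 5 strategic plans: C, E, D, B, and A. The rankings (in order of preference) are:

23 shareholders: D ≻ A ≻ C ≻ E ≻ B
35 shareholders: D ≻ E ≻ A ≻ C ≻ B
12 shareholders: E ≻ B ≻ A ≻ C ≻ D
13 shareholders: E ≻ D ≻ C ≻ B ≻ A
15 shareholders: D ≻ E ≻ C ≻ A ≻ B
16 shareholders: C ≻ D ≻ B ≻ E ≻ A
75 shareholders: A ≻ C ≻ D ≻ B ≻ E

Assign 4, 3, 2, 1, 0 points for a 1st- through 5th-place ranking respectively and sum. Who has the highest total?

C: 23·2 + 35·1 + 12·1 + 13·2 + 15·2 + 16·4 + 75·3 = 438
E: 23·1 + 35·3 + 12·4 + 13·4 + 15·3 + 16·1 + 75·0 = 289
D: 23·4 + 35·4 + 12·0 + 13·3 + 15·4 + 16·3 + 75·2 = 529
B: 23·0 + 35·0 + 12·3 + 13·1 + 15·0 + 16·2 + 75·1 = 156
A: 23·3 + 35·2 + 12·2 + 13·0 + 15·1 + 16·0 + 75·4 = 478
D has the highest Borda score (529).

D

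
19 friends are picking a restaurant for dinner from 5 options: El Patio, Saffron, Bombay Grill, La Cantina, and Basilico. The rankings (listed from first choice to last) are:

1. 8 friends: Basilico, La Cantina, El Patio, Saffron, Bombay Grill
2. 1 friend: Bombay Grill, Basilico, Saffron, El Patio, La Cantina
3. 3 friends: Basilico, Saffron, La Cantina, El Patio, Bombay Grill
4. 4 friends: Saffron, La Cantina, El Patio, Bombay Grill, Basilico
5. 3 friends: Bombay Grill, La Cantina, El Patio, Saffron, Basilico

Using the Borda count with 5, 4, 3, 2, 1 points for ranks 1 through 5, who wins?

La Cantina

El Patio: 8·3 + 1·2 + 3·2 + 4·3 + 3·3 = 53
Saffron: 8·2 + 1·3 + 3·4 + 4·5 + 3·2 = 57
Bombay Grill: 8·1 + 1·5 + 3·1 + 4·2 + 3·5 = 39
La Cantina: 8·4 + 1·1 + 3·3 + 4·4 + 3·4 = 70
Basilico: 8·5 + 1·4 + 3·5 + 4·1 + 3·1 = 66
La Cantina has the highest Borda score (70).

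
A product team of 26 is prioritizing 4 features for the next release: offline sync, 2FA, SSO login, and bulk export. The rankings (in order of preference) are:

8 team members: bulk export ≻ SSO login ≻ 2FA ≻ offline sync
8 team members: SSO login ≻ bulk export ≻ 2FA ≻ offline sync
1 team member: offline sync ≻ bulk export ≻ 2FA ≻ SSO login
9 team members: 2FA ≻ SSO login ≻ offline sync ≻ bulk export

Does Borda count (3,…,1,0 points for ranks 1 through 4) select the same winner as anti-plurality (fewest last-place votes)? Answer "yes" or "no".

no

Borda — scores: offline sync 12, 2FA 44, SSO login 58, bulk export 42. Winner: SSO login.
Anti-plurality — last-place votes: offline sync 16, 2FA 0, SSO login 1, bulk export 9. Winner: 2FA.
The two methods disagree.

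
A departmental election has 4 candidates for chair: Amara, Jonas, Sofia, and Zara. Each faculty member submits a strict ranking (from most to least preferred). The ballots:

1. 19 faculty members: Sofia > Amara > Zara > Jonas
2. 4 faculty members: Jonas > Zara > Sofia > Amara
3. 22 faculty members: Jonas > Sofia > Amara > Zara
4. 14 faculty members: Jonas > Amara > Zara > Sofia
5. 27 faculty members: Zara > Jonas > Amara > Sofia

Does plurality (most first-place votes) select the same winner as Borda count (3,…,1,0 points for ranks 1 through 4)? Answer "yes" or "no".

yes

Plurality — first-place votes: Amara 0, Jonas 40, Sofia 19, Zara 27. Winner: Jonas.
Borda — scores: Amara 115, Jonas 174, Sofia 105, Zara 122. Winner: Jonas.
The two methods agree.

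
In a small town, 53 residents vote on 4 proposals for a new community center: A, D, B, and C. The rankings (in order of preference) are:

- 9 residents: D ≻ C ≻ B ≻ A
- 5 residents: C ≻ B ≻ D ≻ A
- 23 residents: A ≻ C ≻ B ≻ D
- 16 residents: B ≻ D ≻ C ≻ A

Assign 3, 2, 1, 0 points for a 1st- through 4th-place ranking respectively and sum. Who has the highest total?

C

A: 9·0 + 5·0 + 23·3 + 16·0 = 69
D: 9·3 + 5·1 + 23·0 + 16·2 = 64
B: 9·1 + 5·2 + 23·1 + 16·3 = 90
C: 9·2 + 5·3 + 23·2 + 16·1 = 95
C has the highest Borda score (95).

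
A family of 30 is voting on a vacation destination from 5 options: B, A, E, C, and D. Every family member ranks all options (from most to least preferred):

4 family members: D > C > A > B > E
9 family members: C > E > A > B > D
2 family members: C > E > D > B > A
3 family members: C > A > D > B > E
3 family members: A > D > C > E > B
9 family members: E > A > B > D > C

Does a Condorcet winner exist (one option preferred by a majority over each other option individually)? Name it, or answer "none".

none

Checking pairwise contests:
A beats B 28–2.
E beats A 20–10.
C beats E 21–9.
D beats C 16–14.
B beats D 18–12.
Every option loses at least one head-to-head, so there is no Condorcet winner.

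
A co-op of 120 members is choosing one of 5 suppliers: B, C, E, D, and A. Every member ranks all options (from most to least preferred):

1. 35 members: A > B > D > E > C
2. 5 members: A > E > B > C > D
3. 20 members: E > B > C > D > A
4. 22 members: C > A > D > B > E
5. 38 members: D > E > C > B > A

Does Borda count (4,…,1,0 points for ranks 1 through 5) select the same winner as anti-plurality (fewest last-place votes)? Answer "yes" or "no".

Borda — scores: B 235, C 209, E 244, D 286, A 226. Winner: D.
Anti-plurality — last-place votes: B 0, C 35, E 22, D 5, A 58. Winner: B.
The two methods disagree.

no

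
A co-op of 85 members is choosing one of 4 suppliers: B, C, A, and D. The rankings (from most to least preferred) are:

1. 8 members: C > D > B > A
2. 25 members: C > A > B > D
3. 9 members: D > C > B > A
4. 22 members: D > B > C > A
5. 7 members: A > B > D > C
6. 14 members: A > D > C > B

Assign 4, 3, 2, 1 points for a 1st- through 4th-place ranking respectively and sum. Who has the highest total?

B: 8·2 + 25·2 + 9·2 + 22·3 + 7·3 + 14·1 = 185
C: 8·4 + 25·4 + 9·3 + 22·2 + 7·1 + 14·2 = 238
A: 8·1 + 25·3 + 9·1 + 22·1 + 7·4 + 14·4 = 198
D: 8·3 + 25·1 + 9·4 + 22·4 + 7·2 + 14·3 = 229
C has the highest Borda score (238).

C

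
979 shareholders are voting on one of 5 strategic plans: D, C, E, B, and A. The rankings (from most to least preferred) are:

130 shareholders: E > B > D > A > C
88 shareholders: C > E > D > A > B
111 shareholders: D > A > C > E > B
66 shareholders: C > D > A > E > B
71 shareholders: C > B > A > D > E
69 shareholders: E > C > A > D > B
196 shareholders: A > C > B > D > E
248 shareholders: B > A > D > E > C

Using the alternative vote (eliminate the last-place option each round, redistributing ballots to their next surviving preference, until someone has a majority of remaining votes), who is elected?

A

Round 1: D 111, C 225, E 199, B 248, A 196. Eliminate D.
Round 2: C 225, E 199, B 248, A 307. Eliminate E.
Round 3: C 294, B 378, A 307. Eliminate C.
Round 4: B 449, A 530. A has a majority.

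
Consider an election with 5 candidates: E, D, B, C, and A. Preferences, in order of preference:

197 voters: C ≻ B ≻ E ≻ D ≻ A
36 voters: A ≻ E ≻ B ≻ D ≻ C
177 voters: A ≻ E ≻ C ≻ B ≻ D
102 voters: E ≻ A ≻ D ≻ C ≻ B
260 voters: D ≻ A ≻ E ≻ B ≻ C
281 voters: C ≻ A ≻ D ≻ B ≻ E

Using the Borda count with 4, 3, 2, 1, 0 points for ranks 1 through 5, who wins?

E: 197·2 + 36·3 + 177·3 + 102·4 + 260·2 + 281·0 = 1961
D: 197·1 + 36·1 + 177·0 + 102·2 + 260·4 + 281·2 = 2039
B: 197·3 + 36·2 + 177·1 + 102·0 + 260·1 + 281·1 = 1381
C: 197·4 + 36·0 + 177·2 + 102·1 + 260·0 + 281·4 = 2368
A: 197·0 + 36·4 + 177·4 + 102·3 + 260·3 + 281·3 = 2781
A has the highest Borda score (2781).

A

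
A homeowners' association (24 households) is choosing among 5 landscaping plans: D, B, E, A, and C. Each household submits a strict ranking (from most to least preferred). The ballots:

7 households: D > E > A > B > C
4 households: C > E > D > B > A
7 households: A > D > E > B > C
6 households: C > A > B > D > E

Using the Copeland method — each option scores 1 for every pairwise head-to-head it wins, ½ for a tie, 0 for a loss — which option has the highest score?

A

D: beats B, E, and C; loses to A → score 3.
B: beats C; loses to D, E, and A → score 1.
E: beats B and C; loses to D and A → score 2.
A: beats D, B, E, and C → score 4.
C: loses to D, B, E, and A → score 0.
A has the best pairwise record.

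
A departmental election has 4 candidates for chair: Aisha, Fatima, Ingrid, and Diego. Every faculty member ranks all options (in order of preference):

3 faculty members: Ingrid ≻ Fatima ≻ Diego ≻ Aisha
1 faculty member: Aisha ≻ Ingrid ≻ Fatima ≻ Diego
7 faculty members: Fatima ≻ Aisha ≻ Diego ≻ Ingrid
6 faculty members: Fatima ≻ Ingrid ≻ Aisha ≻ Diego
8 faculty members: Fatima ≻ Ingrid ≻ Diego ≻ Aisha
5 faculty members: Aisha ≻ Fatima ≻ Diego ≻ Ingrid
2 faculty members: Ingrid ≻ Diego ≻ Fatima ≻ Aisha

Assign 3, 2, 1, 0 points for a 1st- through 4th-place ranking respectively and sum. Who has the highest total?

Aisha: 3·0 + 1·3 + 7·2 + 6·1 + 8·0 + 5·3 + 2·0 = 38
Fatima: 3·2 + 1·1 + 7·3 + 6·3 + 8·3 + 5·2 + 2·1 = 82
Ingrid: 3·3 + 1·2 + 7·0 + 6·2 + 8·2 + 5·0 + 2·3 = 45
Diego: 3·1 + 1·0 + 7·1 + 6·0 + 8·1 + 5·1 + 2·2 = 27
Fatima has the highest Borda score (82).

Fatima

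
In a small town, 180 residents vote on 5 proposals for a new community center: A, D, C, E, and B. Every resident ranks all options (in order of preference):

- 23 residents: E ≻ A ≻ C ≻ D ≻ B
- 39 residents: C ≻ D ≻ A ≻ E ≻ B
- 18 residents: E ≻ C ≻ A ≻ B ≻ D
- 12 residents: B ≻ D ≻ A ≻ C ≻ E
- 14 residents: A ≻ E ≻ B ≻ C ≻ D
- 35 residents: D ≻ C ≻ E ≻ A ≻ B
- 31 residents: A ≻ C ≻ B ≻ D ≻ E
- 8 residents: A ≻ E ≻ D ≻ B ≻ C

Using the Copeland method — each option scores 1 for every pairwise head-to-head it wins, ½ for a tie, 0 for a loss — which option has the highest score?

A: beats D, E, and B; loses to C → score 3.
D: beats E and B; loses to A and C → score 2.
C: beats A, D, E, and B → score 4.
E: beats B; loses to A, D, and C → score 1.
B: loses to A, D, C, and E → score 0.
C has the best pairwise record.

C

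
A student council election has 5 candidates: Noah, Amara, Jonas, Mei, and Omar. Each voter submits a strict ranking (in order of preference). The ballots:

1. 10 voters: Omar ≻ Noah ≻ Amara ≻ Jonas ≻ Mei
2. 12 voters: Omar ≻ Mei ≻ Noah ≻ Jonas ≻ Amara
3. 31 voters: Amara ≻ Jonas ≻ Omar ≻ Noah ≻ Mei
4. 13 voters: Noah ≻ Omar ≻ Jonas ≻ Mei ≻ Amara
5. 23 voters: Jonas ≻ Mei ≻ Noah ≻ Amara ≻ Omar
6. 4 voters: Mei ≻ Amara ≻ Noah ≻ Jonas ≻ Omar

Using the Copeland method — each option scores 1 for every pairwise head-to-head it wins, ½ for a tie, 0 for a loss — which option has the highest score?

Jonas

Noah: beats Amara and Mei; loses to Jonas and Omar → score 2.
Amara: beats Omar; loses to Noah, Jonas, and Mei → score 1.
Jonas: beats Noah, Amara, Mei, and Omar → score 4.
Mei: beats Amara; loses to Noah, Jonas, and Omar → score 1.
Omar: beats Noah and Mei; loses to Amara and Jonas → score 2.
Jonas has the best pairwise record.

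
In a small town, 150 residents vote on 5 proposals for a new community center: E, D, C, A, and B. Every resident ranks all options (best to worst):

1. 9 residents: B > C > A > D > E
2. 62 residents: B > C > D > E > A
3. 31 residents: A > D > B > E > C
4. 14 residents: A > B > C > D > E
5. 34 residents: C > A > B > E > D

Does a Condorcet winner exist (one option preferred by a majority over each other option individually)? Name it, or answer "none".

Checking pairwise contests:
D beats E 116–34.
C beats D 119–31.
B beats C 116–34.
C beats A 105–45.
A beats B 79–71.
Every option loses at least one head-to-head, so there is no Condorcet winner.

none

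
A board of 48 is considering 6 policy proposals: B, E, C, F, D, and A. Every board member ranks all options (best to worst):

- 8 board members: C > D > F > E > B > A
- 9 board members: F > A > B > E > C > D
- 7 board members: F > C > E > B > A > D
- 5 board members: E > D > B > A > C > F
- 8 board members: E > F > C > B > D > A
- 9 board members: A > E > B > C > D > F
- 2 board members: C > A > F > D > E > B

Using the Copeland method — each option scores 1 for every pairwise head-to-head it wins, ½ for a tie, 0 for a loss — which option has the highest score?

F

B: beats D and A; loses to E, C, and F → score 2.
E: beats B, C, D, and A; loses to F → score 4.
C: beats B, D, and A; ties F; loses to E → score 3.5.
F: beats B, E, D, and A; ties C → score 4.5.
D: loses to B, E, C, F, and A → score 0.
A: beats D; loses to B, E, C, and F → score 1.
F has the best pairwise record.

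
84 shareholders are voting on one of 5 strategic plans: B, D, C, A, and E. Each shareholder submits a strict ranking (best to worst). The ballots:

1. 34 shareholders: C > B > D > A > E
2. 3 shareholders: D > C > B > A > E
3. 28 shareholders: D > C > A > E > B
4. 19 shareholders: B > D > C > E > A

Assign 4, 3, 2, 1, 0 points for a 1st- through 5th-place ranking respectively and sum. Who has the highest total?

C

B: 34·3 + 3·2 + 28·0 + 19·4 = 184
D: 34·2 + 3·4 + 28·4 + 19·3 = 249
C: 34·4 + 3·3 + 28·3 + 19·2 = 267
A: 34·1 + 3·1 + 28·2 + 19·0 = 93
E: 34·0 + 3·0 + 28·1 + 19·1 = 47
C has the highest Borda score (267).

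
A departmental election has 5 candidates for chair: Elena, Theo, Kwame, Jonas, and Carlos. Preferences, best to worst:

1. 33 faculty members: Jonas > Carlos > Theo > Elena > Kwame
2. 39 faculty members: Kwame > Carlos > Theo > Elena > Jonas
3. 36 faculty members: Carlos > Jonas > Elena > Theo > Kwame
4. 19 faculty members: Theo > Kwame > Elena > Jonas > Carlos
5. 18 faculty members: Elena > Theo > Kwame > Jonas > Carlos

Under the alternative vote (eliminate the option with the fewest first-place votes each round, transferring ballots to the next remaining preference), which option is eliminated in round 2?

Jonas

Round 1: Elena 18, Theo 19, Kwame 39, Jonas 33, Carlos 36. Eliminate Elena.
Round 2: Theo 37, Kwame 39, Jonas 33, Carlos 36. Eliminate Jonas.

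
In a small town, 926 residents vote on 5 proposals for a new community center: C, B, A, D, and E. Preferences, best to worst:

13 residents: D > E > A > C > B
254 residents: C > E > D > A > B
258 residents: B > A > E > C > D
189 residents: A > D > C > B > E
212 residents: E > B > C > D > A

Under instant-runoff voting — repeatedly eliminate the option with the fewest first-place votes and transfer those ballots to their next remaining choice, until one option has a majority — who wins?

Round 1: C 254, B 258, A 189, D 13, E 212. Eliminate D.
Round 2: C 254, B 258, A 189, E 225. Eliminate A.
Round 3: C 443, B 258, E 225. Eliminate E.
Round 4: C 456, B 470. B has a majority.

B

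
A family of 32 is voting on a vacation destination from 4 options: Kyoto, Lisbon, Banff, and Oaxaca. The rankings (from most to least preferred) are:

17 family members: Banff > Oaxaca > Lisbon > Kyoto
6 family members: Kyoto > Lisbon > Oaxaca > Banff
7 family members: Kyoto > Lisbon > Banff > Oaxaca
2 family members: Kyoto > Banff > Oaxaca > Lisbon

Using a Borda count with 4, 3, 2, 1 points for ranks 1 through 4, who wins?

Banff

Kyoto: 17·1 + 6·4 + 7·4 + 2·4 = 77
Lisbon: 17·2 + 6·3 + 7·3 + 2·1 = 75
Banff: 17·4 + 6·1 + 7·2 + 2·3 = 94
Oaxaca: 17·3 + 6·2 + 7·1 + 2·2 = 74
Banff has the highest Borda score (94).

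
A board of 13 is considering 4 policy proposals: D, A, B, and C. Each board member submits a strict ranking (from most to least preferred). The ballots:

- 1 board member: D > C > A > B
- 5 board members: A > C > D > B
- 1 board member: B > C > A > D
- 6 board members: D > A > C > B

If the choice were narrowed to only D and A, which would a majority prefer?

Voters preferring D to A: 7; preferring A to D: 6.
D wins the head-to-head.

D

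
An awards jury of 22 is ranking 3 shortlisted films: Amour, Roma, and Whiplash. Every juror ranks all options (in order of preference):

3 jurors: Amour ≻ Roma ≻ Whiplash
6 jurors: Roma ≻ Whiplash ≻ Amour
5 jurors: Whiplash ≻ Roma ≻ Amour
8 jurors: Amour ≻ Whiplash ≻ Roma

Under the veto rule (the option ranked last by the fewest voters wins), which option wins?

Last-place votes: Amour 11, Roma 8, Whiplash 3.
Whiplash is ranked last by the fewest voters, so Whiplash wins.

Whiplash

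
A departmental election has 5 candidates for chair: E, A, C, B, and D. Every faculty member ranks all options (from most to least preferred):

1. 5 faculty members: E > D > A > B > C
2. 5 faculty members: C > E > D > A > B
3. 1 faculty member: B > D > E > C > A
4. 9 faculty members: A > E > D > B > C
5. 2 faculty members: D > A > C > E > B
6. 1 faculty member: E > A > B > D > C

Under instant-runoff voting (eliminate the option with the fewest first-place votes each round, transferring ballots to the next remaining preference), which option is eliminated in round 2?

Round 1: E 6, A 9, C 5, B 1, D 2. Eliminate B.
Round 2: E 6, A 9, C 5, D 3. Eliminate D.

D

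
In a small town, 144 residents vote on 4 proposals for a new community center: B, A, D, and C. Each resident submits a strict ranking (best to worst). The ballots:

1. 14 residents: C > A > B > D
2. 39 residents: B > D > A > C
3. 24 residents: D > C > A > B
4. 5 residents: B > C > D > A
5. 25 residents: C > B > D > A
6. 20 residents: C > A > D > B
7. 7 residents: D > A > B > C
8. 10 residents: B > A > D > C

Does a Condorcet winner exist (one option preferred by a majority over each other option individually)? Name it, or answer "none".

Checking pairwise contests:
C beats B 83–61.
B beats A 79–65.
B beats D 93–51.
D beats C 80–64.
Every option loses at least one head-to-head, so there is no Condorcet winner.

none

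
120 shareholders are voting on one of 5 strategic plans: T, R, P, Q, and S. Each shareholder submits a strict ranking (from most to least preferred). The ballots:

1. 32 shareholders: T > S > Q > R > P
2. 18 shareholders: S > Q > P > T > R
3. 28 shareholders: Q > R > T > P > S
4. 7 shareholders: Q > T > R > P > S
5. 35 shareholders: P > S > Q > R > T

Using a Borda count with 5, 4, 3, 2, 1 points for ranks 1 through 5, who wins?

T: 32·5 + 18·2 + 28·3 + 7·4 + 35·1 = 343
R: 32·2 + 18·1 + 28·4 + 7·3 + 35·2 = 285
P: 32·1 + 18·3 + 28·2 + 7·2 + 35·5 = 331
Q: 32·3 + 18·4 + 28·5 + 7·5 + 35·3 = 448
S: 32·4 + 18·5 + 28·1 + 7·1 + 35·4 = 393
Q has the highest Borda score (448).

Q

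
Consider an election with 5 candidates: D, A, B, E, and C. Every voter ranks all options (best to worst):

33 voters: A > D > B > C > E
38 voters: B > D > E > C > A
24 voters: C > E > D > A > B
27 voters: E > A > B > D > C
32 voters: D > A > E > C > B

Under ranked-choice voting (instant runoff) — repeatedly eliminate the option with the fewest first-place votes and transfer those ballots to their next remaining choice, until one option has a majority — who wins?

Round 1: D 32, A 33, B 38, E 27, C 24. Eliminate C.
Round 2: D 32, A 33, B 38, E 51. Eliminate D.
Round 3: A 65, B 38, E 51. Eliminate B.
Round 4: A 65, E 89. E has a majority.

E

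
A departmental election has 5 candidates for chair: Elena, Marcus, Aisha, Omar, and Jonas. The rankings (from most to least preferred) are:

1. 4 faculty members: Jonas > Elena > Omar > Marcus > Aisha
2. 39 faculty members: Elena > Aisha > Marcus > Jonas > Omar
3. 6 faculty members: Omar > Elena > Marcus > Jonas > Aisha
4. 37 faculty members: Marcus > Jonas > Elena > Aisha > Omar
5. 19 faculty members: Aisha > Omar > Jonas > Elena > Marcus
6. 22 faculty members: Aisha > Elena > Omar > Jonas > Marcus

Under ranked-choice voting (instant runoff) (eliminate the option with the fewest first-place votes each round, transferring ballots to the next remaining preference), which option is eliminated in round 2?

Omar

Round 1: Elena 39, Marcus 37, Aisha 41, Omar 6, Jonas 4. Eliminate Jonas.
Round 2: Elena 43, Marcus 37, Aisha 41, Omar 6. Eliminate Omar.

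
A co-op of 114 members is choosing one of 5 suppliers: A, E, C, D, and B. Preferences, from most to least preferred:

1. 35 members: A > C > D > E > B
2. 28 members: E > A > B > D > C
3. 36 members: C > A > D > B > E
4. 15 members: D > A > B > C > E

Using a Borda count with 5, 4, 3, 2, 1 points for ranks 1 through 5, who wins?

A: 35·5 + 28·4 + 36·4 + 15·4 = 491
E: 35·2 + 28·5 + 36·1 + 15·1 = 261
C: 35·4 + 28·1 + 36·5 + 15·2 = 378
D: 35·3 + 28·2 + 36·3 + 15·5 = 344
B: 35·1 + 28·3 + 36·2 + 15·3 = 236
A has the highest Borda score (491).

A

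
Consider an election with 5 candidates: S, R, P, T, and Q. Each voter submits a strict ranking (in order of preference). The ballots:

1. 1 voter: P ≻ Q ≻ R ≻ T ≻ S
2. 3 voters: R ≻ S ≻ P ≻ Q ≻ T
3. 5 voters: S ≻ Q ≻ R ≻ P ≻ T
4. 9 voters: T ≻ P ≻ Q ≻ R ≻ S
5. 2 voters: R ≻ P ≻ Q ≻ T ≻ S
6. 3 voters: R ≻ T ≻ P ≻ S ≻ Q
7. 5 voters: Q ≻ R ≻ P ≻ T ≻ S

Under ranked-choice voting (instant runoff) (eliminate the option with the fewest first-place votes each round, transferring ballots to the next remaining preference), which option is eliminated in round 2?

S

Round 1: S 5, R 8, P 1, T 9, Q 5. Eliminate P.
Round 2: S 5, R 8, T 9, Q 6. Eliminate S.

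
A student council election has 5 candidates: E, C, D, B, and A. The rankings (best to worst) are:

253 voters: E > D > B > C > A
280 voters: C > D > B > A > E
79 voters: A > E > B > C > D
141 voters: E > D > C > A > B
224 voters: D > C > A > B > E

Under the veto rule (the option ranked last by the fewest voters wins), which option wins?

Last-place votes: E 504, C 0, D 79, B 141, A 253.
C is ranked last by the fewest voters, so C wins.

C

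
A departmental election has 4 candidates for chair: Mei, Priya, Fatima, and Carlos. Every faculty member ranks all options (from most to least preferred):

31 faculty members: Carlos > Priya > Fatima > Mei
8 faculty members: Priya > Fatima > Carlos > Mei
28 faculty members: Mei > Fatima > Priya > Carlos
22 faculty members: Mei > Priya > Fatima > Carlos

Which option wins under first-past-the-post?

First-place votes: Mei 50, Priya 8, Fatima 0, Carlos 31.
Mei has the most first-place votes.

Mei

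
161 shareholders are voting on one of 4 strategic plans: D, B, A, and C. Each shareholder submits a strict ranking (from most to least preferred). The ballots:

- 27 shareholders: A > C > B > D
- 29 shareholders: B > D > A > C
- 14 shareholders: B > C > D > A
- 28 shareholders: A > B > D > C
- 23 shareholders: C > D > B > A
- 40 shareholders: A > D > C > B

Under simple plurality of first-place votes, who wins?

First-place votes: D 0, B 43, A 95, C 23.
A has the most first-place votes.

A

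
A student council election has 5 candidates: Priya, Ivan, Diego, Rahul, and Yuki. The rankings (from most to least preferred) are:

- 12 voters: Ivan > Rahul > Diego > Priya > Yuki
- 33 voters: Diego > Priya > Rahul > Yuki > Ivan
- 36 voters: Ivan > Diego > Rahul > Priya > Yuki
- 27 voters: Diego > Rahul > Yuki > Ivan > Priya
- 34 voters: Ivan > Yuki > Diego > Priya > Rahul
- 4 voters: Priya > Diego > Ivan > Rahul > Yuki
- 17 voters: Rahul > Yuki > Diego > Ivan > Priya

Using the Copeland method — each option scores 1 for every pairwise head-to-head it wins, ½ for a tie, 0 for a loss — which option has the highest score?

Priya: beats Yuki; loses to Ivan, Diego, and Rahul → score 1.
Ivan: beats Priya, Diego, Rahul, and Yuki → score 4.
Diego: beats Priya, Rahul, and Yuki; loses to Ivan → score 3.
Rahul: beats Priya and Yuki; loses to Ivan and Diego → score 2.
Yuki: loses to Priya, Ivan, Diego, and Rahul → score 0.
Ivan has the best pairwise record.

Ivan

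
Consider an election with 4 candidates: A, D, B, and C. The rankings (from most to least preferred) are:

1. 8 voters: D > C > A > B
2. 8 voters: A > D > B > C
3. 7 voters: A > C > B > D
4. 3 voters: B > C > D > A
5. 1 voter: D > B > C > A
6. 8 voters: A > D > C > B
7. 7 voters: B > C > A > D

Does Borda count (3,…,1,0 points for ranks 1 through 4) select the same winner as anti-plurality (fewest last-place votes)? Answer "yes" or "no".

Borda — scores: A 84, D 62, B 47, C 59. Winner: A.
Anti-plurality — last-place votes: A 4, D 14, B 16, C 8. Winner: A.
The two methods agree.

yes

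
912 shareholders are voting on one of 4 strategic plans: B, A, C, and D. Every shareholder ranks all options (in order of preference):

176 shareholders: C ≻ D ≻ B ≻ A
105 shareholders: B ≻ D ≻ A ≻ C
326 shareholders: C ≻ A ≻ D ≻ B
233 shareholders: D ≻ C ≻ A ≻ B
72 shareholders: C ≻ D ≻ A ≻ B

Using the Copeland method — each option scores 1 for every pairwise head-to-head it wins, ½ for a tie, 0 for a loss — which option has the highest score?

B: loses to A, C, and D → score 0.
A: beats B; loses to C and D → score 1.
C: beats B, A, and D → score 3.
D: beats B and A; loses to C → score 2.
C has the best pairwise record.

C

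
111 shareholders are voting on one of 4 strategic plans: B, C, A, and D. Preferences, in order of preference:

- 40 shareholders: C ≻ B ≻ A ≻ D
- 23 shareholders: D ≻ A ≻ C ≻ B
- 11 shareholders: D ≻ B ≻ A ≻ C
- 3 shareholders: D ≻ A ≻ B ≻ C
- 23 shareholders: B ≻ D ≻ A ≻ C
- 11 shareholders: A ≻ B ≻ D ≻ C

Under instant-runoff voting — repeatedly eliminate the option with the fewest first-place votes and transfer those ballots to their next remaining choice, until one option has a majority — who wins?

D

Round 1: B 23, C 40, A 11, D 37. Eliminate A.
Round 2: B 34, C 40, D 37. Eliminate B.
Round 3: C 40, D 71. D has a majority.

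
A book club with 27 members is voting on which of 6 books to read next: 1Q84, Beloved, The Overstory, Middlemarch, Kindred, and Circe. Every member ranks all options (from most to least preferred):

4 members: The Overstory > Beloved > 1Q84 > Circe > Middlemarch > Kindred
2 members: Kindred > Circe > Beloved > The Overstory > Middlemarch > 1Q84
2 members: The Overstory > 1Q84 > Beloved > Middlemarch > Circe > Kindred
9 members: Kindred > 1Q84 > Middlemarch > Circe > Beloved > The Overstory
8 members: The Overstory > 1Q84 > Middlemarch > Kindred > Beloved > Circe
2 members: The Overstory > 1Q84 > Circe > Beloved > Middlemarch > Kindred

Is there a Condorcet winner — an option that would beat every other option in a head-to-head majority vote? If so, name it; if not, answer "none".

The Overstory vs 1Q84: 18–9 for The Overstory.
The Overstory vs Beloved: 16–11 for The Overstory.
The Overstory vs Middlemarch: 18–9 for The Overstory.
The Overstory vs Kindred: 16–11 for The Overstory.
The Overstory vs Circe: 16–11 for The Overstory.
The Overstory beats every other option head-to-head.

The Overstory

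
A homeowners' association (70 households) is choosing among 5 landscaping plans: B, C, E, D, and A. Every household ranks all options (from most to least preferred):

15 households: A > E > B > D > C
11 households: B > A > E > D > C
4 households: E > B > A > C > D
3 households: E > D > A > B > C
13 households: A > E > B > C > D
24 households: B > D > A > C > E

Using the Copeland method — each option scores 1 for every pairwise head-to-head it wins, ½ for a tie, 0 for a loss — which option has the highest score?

B: beats C, D, and A; ties E → score 3.5.
C: loses to B, E, D, and A → score 0.
E: beats C and D; ties B; loses to A → score 2.5.
D: beats C; loses to B, E, and A → score 1.
A: beats C, E, and D; loses to B → score 3.
B has the best pairwise record.

B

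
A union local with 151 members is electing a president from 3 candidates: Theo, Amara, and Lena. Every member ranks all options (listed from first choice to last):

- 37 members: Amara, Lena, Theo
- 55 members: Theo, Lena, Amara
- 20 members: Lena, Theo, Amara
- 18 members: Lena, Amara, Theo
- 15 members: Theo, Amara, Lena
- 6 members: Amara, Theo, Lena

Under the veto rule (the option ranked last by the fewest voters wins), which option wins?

Last-place votes: Theo 55, Amara 75, Lena 21.
Lena is ranked last by the fewest voters, so Lena wins.

Lena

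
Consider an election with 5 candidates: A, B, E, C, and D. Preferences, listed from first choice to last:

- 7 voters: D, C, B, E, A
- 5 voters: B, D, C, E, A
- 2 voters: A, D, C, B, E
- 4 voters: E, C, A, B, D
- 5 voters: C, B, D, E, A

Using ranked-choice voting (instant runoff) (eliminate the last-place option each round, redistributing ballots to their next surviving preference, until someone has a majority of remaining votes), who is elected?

Round 1: A 2, B 5, E 4, C 5, D 7. Eliminate A.
Round 2: B 5, E 4, C 5, D 9. Eliminate E.
Round 3: B 5, C 9, D 9. Eliminate B.
Round 4: C 9, D 14. D has a majority.

D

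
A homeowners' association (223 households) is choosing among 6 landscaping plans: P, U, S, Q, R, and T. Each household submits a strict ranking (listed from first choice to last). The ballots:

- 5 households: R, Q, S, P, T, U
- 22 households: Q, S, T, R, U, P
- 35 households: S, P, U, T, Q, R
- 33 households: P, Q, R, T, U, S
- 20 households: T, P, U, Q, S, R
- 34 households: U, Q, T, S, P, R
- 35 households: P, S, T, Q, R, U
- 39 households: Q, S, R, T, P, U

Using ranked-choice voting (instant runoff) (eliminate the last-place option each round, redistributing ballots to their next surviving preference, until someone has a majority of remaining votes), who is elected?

P

Round 1: P 68, U 34, S 35, Q 61, R 5, T 20. Eliminate R.
Round 2: P 68, U 34, S 35, Q 66, T 20. Eliminate T.
Round 3: P 88, U 34, S 35, Q 66. Eliminate U.
Round 4: P 88, S 35, Q 100. Eliminate S.
Round 5: P 123, Q 100. P has a majority.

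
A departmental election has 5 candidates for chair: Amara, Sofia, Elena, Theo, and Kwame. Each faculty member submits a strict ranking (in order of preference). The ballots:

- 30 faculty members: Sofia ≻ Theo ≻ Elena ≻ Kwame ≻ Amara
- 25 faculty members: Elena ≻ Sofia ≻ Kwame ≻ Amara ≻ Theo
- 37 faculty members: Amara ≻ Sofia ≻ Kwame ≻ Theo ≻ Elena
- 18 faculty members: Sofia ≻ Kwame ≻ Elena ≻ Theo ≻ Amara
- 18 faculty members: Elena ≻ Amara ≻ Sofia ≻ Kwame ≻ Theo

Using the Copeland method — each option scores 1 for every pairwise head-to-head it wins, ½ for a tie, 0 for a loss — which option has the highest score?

Amara: beats Theo; loses to Sofia, Elena, and Kwame → score 1.
Sofia: beats Amara, Elena, Theo, and Kwame → score 4.
Elena: beats Amara and Kwame; loses to Sofia and Theo → score 2.
Theo: beats Elena; loses to Amara, Sofia, and Kwame → score 1.
Kwame: beats Amara and Theo; loses to Sofia and Elena → score 2.
Sofia has the best pairwise record.

Sofia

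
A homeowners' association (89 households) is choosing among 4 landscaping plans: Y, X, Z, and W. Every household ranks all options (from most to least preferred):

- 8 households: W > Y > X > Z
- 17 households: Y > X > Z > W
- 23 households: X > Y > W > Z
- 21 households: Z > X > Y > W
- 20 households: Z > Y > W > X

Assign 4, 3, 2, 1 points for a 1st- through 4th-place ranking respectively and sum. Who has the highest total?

Y: 8·3 + 17·4 + 23·3 + 21·2 + 20·3 = 263
X: 8·2 + 17·3 + 23·4 + 21·3 + 20·1 = 242
Z: 8·1 + 17·2 + 23·1 + 21·4 + 20·4 = 229
W: 8·4 + 17·1 + 23·2 + 21·1 + 20·2 = 156
Y has the highest Borda score (263).

Y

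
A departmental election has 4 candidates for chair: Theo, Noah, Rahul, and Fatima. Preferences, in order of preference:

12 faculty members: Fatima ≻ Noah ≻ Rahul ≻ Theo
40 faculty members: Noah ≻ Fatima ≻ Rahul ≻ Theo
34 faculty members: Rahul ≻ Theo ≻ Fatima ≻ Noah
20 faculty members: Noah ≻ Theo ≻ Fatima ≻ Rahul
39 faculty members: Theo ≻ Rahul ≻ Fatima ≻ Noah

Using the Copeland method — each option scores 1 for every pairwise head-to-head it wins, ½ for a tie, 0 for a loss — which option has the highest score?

Rahul

Theo: beats Noah and Fatima; loses to Rahul → score 2.
Noah: loses to Theo, Rahul, and Fatima → score 0.
Rahul: beats Theo, Noah, and Fatima → score 3.
Fatima: beats Noah; loses to Theo and Rahul → score 1.
Rahul has the best pairwise record.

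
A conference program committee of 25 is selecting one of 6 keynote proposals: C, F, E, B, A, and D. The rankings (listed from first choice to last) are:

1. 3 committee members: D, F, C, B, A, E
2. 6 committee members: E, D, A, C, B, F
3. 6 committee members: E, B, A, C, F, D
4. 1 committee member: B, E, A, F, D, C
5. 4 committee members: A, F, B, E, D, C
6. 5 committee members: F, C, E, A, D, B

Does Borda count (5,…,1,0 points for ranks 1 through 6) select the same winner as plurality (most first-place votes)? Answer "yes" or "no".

Borda — scores: C 53, F 61, E 87, B 53, A 72, D 49. Winner: E.
Plurality — first-place votes: C 0, F 5, E 12, B 1, A 4, D 3. Winner: E.
The two methods agree.

yes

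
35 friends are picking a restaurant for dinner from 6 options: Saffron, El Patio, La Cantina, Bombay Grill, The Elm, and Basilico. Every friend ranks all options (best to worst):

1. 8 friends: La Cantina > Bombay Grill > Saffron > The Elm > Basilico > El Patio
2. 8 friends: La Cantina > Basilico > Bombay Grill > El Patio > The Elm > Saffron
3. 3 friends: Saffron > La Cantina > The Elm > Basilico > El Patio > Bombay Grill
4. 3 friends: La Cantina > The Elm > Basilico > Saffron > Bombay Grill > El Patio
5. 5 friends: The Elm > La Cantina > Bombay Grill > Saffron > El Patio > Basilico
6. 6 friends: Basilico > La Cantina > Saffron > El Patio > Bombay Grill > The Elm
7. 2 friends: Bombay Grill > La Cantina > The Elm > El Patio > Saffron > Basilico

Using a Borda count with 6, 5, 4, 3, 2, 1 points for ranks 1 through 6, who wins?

Saffron: 8·4 + 8·1 + 3·6 + 3·3 + 5·3 + 6·4 + 2·2 = 110
El Patio: 8·1 + 8·3 + 3·2 + 3·1 + 5·2 + 6·3 + 2·3 = 75
La Cantina: 8·6 + 8·6 + 3·5 + 3·6 + 5·5 + 6·5 + 2·5 = 194
Bombay Grill: 8·5 + 8·4 + 3·1 + 3·2 + 5·4 + 6·2 + 2·6 = 125
The Elm: 8·3 + 8·2 + 3·4 + 3·5 + 5·6 + 6·1 + 2·4 = 111
Basilico: 8·2 + 8·5 + 3·3 + 3·4 + 5·1 + 6·6 + 2·1 = 120
La Cantina has the highest Borda score (194).

La Cantina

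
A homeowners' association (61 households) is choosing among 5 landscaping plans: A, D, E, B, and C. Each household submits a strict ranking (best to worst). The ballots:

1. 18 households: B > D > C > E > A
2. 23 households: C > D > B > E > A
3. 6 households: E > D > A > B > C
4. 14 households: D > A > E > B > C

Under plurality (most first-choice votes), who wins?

First-place votes: A 0, D 14, E 6, B 18, C 23.
C has the most first-place votes.

C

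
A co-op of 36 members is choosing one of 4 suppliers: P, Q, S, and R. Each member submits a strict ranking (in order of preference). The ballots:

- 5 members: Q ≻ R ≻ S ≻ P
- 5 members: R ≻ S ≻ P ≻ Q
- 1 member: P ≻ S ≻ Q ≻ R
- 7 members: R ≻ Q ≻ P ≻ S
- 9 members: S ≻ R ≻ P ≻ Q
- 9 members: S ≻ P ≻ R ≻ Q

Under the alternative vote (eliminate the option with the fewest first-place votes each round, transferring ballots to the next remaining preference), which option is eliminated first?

Round 1: P 1, Q 5, S 18, R 12. Eliminate P.

P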